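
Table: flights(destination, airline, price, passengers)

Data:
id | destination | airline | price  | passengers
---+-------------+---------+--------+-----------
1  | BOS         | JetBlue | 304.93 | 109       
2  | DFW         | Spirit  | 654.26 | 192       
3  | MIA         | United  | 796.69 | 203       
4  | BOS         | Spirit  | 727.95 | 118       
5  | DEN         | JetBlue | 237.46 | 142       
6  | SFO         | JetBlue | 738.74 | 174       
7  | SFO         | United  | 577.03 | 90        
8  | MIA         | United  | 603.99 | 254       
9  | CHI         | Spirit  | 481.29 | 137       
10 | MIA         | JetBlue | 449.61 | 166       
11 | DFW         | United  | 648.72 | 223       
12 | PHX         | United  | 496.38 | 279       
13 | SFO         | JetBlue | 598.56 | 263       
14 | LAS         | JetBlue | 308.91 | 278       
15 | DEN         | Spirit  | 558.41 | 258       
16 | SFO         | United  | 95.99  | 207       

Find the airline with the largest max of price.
SELECT airline, MAX(price) as val
FROM flights
GROUP BY airline
ORDER BY val DESC
LIMIT 1

Result: United with max(price) = 796.69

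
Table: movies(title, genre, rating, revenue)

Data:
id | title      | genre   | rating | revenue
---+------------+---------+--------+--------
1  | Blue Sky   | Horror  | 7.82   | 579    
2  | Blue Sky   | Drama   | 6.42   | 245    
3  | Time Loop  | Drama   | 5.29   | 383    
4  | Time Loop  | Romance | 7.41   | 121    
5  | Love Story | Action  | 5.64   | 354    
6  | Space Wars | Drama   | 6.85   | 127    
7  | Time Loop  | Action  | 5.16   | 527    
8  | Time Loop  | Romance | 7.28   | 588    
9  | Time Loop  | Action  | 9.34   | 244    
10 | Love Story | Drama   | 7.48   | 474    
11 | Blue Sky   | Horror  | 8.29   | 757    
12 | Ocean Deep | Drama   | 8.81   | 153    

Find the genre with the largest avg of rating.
SELECT genre, AVG(rating) as val
FROM movies
GROUP BY genre
ORDER BY val DESC
LIMIT 1

Result: Horror with avg(rating) = 8.06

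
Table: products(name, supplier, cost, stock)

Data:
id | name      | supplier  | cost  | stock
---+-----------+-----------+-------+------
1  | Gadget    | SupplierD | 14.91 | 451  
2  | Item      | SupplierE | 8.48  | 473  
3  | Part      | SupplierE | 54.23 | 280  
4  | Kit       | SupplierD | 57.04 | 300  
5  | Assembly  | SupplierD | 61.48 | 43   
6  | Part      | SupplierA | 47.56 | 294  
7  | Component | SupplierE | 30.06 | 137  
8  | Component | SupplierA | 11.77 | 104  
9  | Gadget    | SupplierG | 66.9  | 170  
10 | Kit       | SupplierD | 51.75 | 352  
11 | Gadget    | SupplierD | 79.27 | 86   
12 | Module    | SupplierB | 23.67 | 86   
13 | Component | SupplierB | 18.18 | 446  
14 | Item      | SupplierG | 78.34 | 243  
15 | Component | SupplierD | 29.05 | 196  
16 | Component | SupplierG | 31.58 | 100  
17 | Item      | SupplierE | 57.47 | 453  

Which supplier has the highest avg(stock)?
SELECT supplier, AVG(stock) as val
FROM products
GROUP BY supplier
ORDER BY val DESC
LIMIT 1

Result: SupplierE with avg(stock) = 335.75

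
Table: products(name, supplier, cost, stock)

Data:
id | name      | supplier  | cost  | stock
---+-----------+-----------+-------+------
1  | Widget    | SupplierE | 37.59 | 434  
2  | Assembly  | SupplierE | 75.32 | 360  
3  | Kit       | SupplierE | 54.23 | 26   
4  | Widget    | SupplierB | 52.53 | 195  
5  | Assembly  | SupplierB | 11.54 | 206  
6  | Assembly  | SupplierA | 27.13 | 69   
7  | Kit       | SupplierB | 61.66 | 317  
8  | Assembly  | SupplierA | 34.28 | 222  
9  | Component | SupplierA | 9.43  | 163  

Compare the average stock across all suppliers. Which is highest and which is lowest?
SELECT supplier, AVG(stock)
FROM products
GROUP BY supplier
ORDER BY AVG(stock)

All groups:
  SupplierA: 151.33
  SupplierB: 239.33
  SupplierE: 273.33

Highest: SupplierE (273.33)
Lowest: SupplierA (151.33)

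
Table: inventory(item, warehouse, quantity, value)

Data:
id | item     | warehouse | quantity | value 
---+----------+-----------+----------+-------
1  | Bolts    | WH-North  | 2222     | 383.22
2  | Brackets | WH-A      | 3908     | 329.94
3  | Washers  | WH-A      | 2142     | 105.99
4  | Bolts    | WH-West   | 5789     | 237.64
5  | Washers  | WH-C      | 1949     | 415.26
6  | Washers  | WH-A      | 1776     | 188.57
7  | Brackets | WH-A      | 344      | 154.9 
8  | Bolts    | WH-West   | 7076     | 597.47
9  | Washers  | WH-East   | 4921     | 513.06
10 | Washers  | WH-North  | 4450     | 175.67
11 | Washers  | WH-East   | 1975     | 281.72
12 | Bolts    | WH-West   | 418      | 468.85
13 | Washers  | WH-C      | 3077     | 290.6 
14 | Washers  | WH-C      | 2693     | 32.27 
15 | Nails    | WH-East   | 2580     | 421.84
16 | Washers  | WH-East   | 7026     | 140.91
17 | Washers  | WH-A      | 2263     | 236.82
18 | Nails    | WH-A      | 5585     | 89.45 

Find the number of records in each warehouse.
SELECT warehouse, COUNT(*) as count
FROM inventory
GROUP BY warehouse

Result:
  WH-A: 6
  WH-C: 3
  WH-East: 4
  WH-North: 2
  WH-West: 3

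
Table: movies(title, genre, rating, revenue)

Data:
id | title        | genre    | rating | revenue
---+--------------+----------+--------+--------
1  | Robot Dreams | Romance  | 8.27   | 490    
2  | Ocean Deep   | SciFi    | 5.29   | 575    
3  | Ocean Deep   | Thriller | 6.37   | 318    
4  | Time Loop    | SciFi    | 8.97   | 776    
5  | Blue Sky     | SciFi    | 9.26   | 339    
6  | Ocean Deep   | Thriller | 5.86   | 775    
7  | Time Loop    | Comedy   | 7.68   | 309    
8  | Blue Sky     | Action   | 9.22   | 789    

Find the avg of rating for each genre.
SELECT genre, AVG(rating) as result
FROM movies
GROUP BY genre

Result:
  Action: 9.22
  Comedy: 7.68
  Romance: 8.27
  SciFi: 7.84
  Thriller: 6.12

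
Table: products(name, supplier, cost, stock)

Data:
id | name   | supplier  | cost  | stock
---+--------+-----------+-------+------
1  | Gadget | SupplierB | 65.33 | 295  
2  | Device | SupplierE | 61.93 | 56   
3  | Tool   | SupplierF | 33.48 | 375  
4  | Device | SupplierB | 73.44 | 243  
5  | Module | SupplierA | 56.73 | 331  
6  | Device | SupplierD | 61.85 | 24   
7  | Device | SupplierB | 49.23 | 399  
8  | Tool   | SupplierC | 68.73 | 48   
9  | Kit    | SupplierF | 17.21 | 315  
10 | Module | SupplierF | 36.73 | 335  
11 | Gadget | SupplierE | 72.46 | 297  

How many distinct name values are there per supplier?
SELECT supplier, COUNT(DISTINCT name)
FROM products
GROUP BY supplier

Result:
  SupplierA: 1 distinct
  SupplierB: 2 distinct
  SupplierC: 1 distinct
  SupplierD: 1 distinct
  SupplierE: 2 distinct
  SupplierF: 3 distinct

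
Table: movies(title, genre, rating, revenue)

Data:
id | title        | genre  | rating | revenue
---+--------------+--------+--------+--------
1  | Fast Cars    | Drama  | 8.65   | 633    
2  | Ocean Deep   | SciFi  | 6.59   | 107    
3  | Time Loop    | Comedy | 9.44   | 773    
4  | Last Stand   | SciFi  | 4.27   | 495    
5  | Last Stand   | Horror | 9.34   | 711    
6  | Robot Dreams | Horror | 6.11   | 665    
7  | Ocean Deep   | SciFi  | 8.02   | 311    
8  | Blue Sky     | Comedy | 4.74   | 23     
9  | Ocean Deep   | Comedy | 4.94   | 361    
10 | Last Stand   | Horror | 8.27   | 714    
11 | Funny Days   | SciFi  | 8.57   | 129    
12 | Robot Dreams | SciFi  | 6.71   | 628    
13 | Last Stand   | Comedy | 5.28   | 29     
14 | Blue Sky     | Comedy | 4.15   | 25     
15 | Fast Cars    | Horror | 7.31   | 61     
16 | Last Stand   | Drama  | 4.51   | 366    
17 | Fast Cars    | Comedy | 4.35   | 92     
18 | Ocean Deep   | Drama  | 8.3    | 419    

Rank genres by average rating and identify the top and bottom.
SELECT genre, AVG(rating)
FROM movies
GROUP BY genre
ORDER BY AVG(rating)

All groups:
  Comedy: 5.48
  SciFi: 6.83
  Drama: 7.15
  Horror: 7.76

Highest: Horror (7.76)
Lowest: Comedy (5.48)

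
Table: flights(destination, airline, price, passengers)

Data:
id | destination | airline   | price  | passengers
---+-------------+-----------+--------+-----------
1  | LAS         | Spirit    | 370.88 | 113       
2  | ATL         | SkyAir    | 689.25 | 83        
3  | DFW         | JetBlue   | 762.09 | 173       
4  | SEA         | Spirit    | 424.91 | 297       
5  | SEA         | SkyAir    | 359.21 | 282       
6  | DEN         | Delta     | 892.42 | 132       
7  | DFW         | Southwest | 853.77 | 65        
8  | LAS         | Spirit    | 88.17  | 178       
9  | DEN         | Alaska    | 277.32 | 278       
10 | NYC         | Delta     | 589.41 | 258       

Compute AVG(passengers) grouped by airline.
SELECT airline, AVG(passengers) as result
FROM flights
GROUP BY airline

Result:
  Alaska: 278.00
  Delta: 195.00
  JetBlue: 173.00
  SkyAir: 182.50
  Southwest: 65.00
  Spirit: 196.00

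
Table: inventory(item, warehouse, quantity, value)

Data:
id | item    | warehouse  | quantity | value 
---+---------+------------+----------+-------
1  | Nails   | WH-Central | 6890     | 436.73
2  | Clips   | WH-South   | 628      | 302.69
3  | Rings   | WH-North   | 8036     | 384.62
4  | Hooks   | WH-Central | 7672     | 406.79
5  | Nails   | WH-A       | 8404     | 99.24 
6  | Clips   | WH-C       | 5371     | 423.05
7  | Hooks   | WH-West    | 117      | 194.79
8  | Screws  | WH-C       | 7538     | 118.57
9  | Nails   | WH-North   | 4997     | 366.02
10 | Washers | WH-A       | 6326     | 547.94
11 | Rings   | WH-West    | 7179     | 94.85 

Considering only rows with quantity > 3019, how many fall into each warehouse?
SELECT warehouse, COUNT(*)
FROM inventory
WHERE quantity > 3019
GROUP BY warehouse

Note: WHERE filters rows before grouping.

Result:
  WH-A: 2
  WH-C: 2
  WH-Central: 2
  WH-North: 2
  WH-West: 1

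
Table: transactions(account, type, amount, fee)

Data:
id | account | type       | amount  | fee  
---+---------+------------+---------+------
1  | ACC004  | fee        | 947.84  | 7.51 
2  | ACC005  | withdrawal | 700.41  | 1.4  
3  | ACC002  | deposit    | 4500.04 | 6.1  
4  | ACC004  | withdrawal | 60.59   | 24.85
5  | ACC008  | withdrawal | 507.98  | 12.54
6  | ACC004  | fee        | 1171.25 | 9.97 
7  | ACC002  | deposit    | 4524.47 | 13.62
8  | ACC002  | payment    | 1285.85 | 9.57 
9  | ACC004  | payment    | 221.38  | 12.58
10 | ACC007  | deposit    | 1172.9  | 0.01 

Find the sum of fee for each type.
SELECT type, SUM(fee) as result
FROM transactions
GROUP BY type

Result:
  deposit: 19.73
  fee: 17.48
  payment: 22.15
  withdrawal: 38.79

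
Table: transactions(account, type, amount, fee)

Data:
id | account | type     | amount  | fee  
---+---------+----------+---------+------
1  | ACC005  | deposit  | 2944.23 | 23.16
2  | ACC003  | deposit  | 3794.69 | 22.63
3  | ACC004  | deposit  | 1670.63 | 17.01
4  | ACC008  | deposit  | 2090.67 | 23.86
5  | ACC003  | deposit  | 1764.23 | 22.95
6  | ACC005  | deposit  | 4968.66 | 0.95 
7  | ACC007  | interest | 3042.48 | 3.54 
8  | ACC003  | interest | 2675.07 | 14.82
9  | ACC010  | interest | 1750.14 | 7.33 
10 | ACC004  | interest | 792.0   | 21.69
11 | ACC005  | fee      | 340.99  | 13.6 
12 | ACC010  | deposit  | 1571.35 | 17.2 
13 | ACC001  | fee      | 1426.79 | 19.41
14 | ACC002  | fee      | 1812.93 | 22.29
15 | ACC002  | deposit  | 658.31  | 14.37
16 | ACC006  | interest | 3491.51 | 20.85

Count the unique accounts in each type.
SELECT type, COUNT(DISTINCT account)
FROM transactions
GROUP BY type

Result:
  deposit: 6 distinct
  fee: 3 distinct
  interest: 5 distinct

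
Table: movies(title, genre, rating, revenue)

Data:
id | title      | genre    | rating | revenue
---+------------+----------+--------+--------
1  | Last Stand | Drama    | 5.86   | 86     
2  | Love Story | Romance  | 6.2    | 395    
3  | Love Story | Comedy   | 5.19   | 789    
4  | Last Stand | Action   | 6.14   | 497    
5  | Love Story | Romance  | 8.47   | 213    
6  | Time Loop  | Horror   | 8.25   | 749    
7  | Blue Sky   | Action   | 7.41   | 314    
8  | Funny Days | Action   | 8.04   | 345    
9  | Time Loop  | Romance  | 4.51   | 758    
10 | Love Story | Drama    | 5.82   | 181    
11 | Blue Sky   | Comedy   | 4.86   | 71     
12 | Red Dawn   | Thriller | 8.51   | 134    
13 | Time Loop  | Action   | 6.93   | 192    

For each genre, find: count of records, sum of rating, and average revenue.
SELECT genre,
       COUNT(*) as cnt,
       SUM(rating) as total_rating,
       AVG(revenue) as avg_revenue
FROM movies
GROUP BY genre

Result:
  Action: 4 records, 28.52 total rating, 337.00 avg revenue
  Comedy: 2 records, 10.05 total rating, 430.00 avg revenue
  Drama: 2 records, 11.68 total rating, 133.50 avg revenue
  Horror: 1 records, 8.25 total rating, 749.00 avg revenue
  Romance: 3 records, 19.18 total rating, 455.33 avg revenue
  Thriller: 1 records, 8.51 total rating, 134.00 avg revenue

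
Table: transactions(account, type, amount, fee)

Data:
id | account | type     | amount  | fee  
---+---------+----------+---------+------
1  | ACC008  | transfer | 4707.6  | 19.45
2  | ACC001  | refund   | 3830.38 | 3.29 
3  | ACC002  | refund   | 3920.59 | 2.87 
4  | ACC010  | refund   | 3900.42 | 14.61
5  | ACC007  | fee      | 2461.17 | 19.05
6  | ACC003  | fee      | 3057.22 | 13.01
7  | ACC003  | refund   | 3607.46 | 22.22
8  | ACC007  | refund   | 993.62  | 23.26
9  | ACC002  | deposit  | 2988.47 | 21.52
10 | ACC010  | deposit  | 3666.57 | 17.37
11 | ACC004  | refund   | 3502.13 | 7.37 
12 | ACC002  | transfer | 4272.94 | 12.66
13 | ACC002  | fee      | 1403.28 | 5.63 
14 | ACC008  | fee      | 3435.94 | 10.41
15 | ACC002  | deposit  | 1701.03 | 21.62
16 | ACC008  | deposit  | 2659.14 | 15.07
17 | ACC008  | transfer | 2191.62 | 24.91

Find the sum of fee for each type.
SELECT type, SUM(fee) as result
FROM transactions
GROUP BY type

Result:
  deposit: 75.58
  fee: 48.10
  refund: 73.62
  transfer: 57.02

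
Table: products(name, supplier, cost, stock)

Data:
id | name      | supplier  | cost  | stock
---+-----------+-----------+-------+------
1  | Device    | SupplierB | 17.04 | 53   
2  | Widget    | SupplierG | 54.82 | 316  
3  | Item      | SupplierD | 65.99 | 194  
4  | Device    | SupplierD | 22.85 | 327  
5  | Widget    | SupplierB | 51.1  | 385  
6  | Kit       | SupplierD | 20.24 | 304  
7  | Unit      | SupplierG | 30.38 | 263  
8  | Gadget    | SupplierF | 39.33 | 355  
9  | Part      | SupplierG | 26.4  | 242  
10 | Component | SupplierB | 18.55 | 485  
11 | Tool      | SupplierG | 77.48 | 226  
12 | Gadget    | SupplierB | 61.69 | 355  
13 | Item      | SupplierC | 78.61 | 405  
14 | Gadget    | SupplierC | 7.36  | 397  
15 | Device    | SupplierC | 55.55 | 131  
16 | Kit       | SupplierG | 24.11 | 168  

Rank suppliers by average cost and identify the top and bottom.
SELECT supplier, AVG(cost)
FROM products
GROUP BY supplier
ORDER BY AVG(cost)

All groups:
  SupplierD: 36.36
  SupplierB: 37.10
  SupplierF: 39.33
  SupplierG: 42.64
  SupplierC: 47.17

Highest: SupplierC (47.17)
Lowest: SupplierD (36.36)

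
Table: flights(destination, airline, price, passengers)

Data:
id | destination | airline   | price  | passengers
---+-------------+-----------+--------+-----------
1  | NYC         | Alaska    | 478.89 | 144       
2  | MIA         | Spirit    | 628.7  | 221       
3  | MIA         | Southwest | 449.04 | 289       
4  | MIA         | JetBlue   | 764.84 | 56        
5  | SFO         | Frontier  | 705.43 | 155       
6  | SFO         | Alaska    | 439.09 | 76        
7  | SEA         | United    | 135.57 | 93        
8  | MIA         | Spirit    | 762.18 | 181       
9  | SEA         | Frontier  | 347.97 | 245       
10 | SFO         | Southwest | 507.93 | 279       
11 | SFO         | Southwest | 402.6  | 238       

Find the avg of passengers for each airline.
SELECT airline, AVG(passengers) as result
FROM flights
GROUP BY airline

Result:
  Alaska: 110.00
  Frontier: 200.00
  JetBlue: 56.00
  Southwest: 268.67
  Spirit: 201.00
  United: 93.00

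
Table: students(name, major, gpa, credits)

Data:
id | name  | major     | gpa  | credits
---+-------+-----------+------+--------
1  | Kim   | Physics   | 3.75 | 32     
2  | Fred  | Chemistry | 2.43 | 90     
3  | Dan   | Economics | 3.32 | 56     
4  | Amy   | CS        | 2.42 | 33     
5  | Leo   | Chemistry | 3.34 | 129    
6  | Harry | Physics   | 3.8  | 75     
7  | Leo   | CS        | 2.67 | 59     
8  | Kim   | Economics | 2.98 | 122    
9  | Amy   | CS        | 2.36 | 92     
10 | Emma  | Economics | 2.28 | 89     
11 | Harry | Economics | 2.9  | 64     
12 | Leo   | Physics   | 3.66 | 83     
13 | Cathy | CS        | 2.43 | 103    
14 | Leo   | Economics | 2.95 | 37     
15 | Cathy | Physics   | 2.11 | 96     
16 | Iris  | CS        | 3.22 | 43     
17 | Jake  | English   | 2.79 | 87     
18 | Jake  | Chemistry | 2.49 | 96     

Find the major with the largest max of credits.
SELECT major, MAX(credits) as val
FROM students
GROUP BY major
ORDER BY val DESC
LIMIT 1

Result: Chemistry with max(credits) = 129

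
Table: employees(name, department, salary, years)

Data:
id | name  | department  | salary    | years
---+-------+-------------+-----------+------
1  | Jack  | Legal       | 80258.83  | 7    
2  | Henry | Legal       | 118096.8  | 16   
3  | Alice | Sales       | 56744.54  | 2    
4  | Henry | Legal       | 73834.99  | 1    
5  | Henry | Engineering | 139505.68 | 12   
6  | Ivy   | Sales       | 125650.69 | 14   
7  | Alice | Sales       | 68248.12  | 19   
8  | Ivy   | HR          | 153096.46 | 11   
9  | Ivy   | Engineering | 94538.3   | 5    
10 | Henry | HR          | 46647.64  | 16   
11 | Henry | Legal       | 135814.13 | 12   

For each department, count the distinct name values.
SELECT department, COUNT(DISTINCT name)
FROM employees
GROUP BY department

Result:
  Engineering: 2 distinct
  HR: 2 distinct
  Legal: 2 distinct
  Sales: 2 distinct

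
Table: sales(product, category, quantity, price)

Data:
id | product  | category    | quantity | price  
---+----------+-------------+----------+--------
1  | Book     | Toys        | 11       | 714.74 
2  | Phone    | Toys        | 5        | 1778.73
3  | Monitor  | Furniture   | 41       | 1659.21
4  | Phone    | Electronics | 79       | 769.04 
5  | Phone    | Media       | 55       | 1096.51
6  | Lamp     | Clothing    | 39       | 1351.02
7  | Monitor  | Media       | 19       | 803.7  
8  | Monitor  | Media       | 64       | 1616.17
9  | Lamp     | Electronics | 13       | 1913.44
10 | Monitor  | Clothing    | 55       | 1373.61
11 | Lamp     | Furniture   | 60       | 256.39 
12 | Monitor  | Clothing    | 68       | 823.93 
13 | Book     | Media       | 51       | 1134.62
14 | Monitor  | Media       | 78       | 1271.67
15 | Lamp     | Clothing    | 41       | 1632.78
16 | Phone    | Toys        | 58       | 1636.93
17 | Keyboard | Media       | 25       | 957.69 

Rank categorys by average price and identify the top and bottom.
SELECT category, AVG(price)
FROM sales
GROUP BY category
ORDER BY AVG(price)

All groups:
  Furniture: 957.80
  Media: 1146.73
  Clothing: 1295.34
  Electronics: 1341.24
  Toys: 1376.80

Highest: Toys (1376.80)
Lowest: Furniture (957.80)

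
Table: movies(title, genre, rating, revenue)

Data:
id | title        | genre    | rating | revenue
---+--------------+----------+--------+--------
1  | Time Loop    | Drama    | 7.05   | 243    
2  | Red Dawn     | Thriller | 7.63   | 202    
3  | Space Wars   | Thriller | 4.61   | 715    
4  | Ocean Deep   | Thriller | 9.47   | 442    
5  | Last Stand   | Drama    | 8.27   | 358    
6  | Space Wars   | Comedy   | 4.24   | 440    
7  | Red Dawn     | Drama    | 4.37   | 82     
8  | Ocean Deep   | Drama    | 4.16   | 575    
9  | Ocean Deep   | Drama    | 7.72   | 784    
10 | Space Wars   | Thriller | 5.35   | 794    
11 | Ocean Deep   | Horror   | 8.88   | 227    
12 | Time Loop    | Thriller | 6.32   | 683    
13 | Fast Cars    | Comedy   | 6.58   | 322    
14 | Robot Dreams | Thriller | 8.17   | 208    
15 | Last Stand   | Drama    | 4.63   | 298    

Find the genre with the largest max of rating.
SELECT genre, MAX(rating) as val
FROM movies
GROUP BY genre
ORDER BY val DESC
LIMIT 1

Result: Thriller with max(rating) = 9.47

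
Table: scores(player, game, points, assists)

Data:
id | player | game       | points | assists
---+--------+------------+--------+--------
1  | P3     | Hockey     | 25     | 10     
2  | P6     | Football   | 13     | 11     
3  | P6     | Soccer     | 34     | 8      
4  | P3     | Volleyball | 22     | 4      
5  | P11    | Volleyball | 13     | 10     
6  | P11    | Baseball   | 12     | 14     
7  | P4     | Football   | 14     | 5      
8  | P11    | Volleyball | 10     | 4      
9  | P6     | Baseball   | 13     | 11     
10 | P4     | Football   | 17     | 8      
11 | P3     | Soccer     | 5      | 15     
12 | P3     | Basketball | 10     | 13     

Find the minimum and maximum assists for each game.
SELECT game, MIN(assists), MAX(assists)
FROM scores
GROUP BY game

Result:
  Baseball: min=11, max=14
  Basketball: min=13, max=13
  Football: min=5, max=11
  Hockey: min=10, max=10
  Soccer: min=8, max=15
  Volleyball: min=4, max=10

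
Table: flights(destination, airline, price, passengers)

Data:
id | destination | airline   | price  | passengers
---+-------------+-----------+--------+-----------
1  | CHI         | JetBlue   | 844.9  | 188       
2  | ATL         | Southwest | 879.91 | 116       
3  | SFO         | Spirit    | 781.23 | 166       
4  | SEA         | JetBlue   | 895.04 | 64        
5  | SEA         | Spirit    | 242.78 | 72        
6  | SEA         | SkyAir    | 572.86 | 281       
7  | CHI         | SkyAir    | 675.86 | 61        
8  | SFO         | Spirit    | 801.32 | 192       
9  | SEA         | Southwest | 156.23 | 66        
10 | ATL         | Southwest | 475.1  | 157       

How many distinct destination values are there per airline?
SELECT airline, COUNT(DISTINCT destination)
FROM flights
GROUP BY airline

Result:
  JetBlue: 2 distinct
  SkyAir: 2 distinct
  Southwest: 2 distinct
  Spirit: 2 distinct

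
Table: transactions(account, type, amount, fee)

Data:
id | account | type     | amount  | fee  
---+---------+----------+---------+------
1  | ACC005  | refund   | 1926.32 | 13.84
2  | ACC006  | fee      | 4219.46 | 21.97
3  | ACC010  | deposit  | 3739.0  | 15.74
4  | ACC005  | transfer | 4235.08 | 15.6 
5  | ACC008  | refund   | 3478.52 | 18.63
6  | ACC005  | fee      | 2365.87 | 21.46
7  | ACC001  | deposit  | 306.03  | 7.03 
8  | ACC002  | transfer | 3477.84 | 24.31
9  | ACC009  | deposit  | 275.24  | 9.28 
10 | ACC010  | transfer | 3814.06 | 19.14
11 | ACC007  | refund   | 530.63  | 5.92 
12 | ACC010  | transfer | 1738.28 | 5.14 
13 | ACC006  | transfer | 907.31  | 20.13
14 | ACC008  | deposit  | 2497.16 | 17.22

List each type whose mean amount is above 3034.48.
SELECT type, AVG(amount)
FROM transactions
GROUP BY type
HAVING AVG(amount) > 3034.48

Result:
  fee: avg=3292.67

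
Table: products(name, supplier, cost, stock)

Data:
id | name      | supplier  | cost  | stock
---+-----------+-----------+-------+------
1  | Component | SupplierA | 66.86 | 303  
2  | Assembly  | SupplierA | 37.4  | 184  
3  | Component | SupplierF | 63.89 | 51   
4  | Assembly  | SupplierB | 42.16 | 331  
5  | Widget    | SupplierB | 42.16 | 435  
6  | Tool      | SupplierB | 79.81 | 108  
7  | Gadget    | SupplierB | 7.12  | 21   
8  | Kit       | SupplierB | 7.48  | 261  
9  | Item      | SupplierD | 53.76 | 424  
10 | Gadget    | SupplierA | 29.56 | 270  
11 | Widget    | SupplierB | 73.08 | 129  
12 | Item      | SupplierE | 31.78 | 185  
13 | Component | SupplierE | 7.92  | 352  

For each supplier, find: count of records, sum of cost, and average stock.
SELECT supplier,
       COUNT(*) as cnt,
       SUM(cost) as total_cost,
       AVG(stock) as avg_stock
FROM products
GROUP BY supplier

Result:
  SupplierA: 3 records, 133.82 total cost, 252.33 avg stock
  SupplierB: 6 records, 251.81 total cost, 214.17 avg stock
  SupplierD: 1 records, 53.76 total cost, 424.00 avg stock
  SupplierE: 2 records, 39.70 total cost, 268.50 avg stock
  SupplierF: 1 records, 63.89 total cost, 51.00 avg stock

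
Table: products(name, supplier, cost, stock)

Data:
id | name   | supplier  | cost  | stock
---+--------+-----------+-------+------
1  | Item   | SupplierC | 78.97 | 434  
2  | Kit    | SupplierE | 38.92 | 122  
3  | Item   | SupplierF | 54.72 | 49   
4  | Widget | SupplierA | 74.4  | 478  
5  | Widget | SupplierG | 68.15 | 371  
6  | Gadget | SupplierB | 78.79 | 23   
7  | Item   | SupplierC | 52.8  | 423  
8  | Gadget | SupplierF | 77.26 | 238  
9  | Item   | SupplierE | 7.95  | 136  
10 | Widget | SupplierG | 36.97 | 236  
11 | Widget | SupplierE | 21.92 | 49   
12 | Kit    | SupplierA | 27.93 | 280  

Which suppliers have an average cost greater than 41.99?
SELECT supplier, AVG(cost)
FROM products
GROUP BY supplier
HAVING AVG(cost) > 41.99

Result:
  SupplierA: avg=51.17
  SupplierB: avg=78.79
  SupplierC: avg=65.89
  SupplierF: avg=65.99
  SupplierG: avg=52.56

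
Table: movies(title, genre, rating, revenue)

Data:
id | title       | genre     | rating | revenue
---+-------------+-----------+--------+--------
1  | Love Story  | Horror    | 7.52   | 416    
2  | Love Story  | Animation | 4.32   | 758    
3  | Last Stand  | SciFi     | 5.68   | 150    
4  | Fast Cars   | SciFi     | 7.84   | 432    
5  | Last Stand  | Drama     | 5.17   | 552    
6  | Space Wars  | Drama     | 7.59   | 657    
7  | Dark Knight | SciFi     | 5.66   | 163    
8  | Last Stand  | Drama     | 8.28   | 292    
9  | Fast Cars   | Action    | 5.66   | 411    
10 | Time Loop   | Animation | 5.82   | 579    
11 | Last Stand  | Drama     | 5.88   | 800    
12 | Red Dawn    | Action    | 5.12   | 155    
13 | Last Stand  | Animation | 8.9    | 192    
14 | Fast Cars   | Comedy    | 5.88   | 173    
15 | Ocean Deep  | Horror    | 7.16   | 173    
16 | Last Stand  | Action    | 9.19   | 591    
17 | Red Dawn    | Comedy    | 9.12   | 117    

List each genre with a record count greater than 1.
SELECT genre, COUNT(*) as cnt
FROM movies
GROUP BY genre
HAVING COUNT(*) > 1

Result:
  Action: 3
  Animation: 3
  Comedy: 2
  Drama: 4
  Horror: 2
  SciFi: 3

Note: HAVING filters groups after aggregation, WHERE filters rows before.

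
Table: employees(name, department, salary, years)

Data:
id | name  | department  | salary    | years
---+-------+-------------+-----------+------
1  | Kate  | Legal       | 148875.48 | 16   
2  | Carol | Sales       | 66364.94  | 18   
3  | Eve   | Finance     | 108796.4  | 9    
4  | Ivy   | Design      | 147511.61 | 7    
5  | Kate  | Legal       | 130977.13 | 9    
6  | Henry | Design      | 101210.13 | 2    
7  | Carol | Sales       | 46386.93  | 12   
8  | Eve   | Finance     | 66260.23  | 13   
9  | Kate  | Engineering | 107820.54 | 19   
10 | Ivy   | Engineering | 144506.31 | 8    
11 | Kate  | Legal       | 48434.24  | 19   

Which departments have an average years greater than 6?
SELECT department, AVG(years)
FROM employees
GROUP BY department
HAVING AVG(years) > 6

Result:
  Engineering: avg=13.50
  Finance: avg=11.00
  Legal: avg=14.67
  Sales: avg=15.00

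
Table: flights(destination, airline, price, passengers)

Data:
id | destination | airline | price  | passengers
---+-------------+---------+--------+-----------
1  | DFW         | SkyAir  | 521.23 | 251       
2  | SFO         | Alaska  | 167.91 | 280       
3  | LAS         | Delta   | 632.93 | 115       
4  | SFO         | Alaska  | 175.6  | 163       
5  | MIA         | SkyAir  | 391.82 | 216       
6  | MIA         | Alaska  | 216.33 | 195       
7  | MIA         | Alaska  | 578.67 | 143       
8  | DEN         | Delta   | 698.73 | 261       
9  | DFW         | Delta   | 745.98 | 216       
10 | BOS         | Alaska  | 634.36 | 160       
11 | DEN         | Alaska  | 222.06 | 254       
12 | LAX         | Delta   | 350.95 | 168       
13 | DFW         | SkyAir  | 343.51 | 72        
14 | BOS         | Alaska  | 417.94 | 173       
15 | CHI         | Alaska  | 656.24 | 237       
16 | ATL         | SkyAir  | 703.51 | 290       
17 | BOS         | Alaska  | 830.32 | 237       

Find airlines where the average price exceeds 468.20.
SELECT airline, AVG(price)
FROM flights
GROUP BY airline
HAVING AVG(price) > 468.20

Result:
  Delta: avg=607.15
  SkyAir: avg=490.02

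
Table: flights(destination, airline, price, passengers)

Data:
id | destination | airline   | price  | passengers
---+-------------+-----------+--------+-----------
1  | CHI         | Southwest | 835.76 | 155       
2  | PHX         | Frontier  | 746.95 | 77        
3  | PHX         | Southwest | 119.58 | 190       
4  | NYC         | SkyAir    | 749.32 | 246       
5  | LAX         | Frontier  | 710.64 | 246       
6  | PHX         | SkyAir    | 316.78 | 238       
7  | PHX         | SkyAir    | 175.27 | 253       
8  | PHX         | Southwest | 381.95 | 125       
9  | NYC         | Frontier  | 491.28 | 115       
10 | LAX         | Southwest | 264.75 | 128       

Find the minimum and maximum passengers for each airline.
SELECT airline, MIN(passengers), MAX(passengers)
FROM flights
GROUP BY airline

Result:
  Frontier: min=77, max=246
  SkyAir: min=238, max=253
  Southwest: min=125, max=190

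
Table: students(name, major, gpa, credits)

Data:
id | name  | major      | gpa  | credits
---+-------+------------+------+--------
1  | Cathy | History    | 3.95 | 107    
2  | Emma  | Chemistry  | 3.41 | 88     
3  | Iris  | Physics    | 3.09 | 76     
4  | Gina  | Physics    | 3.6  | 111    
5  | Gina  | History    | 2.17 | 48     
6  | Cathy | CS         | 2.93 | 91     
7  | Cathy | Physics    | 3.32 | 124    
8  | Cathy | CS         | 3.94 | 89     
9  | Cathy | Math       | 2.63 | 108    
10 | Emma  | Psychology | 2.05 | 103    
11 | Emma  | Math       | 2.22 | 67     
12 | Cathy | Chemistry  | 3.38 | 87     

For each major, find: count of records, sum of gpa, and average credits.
SELECT major,
       COUNT(*) as cnt,
       SUM(gpa) as total_gpa,
       AVG(credits) as avg_credits
FROM students
GROUP BY major

Result:
  CS: 2 records, 6.87 total gpa, 90.00 avg credits
  Chemistry: 2 records, 6.79 total gpa, 87.50 avg credits
  History: 2 records, 6.12 total gpa, 77.50 avg credits
  Math: 2 records, 4.85 total gpa, 87.50 avg credits
  Physics: 3 records, 10.01 total gpa, 103.67 avg credits
  Psychology: 1 records, 2.05 total gpa, 103.00 avg credits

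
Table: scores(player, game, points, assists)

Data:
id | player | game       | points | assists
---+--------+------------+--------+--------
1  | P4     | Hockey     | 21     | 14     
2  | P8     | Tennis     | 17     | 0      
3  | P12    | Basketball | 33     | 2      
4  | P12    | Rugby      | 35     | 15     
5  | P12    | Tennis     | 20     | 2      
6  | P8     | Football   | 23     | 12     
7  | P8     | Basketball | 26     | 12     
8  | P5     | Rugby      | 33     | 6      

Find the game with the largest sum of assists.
SELECT game, SUM(assists) as val
FROM scores
GROUP BY game
ORDER BY val DESC
LIMIT 1

Result: Rugby with sum(assists) = 21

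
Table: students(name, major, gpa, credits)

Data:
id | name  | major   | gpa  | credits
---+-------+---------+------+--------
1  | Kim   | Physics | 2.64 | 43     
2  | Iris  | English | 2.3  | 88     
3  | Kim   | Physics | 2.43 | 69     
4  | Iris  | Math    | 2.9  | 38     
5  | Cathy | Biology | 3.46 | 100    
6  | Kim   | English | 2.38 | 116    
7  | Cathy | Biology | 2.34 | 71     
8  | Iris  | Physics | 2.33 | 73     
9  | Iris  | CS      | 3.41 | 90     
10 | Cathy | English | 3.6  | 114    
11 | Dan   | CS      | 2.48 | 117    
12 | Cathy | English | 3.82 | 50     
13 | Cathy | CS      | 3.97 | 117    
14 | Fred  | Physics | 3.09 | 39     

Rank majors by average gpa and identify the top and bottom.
SELECT major, AVG(gpa)
FROM students
GROUP BY major
ORDER BY AVG(gpa)

All groups:
  Physics: 2.62
  Biology: 2.90
  Math: 2.90
  English: 3.03
  CS: 3.29

Highest: CS (3.29)
Lowest: Physics (2.62)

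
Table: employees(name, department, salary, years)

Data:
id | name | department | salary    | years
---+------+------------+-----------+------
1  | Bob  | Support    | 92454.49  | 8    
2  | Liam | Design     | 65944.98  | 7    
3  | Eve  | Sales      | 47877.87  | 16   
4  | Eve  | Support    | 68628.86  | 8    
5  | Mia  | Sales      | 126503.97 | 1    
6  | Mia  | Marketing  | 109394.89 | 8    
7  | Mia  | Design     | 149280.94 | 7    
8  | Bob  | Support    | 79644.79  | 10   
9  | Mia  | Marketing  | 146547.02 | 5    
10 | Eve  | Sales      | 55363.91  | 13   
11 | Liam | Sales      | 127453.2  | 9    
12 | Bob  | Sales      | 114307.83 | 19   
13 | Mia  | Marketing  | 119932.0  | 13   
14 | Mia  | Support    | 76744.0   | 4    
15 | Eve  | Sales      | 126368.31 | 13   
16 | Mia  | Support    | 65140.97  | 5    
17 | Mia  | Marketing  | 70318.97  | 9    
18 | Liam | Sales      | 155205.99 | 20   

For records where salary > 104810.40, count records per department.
SELECT department, COUNT(*)
FROM employees
WHERE salary > 104810.40
GROUP BY department

Note: WHERE filters rows before grouping.

Result:
  Design: 1
  Marketing: 3
  Sales: 5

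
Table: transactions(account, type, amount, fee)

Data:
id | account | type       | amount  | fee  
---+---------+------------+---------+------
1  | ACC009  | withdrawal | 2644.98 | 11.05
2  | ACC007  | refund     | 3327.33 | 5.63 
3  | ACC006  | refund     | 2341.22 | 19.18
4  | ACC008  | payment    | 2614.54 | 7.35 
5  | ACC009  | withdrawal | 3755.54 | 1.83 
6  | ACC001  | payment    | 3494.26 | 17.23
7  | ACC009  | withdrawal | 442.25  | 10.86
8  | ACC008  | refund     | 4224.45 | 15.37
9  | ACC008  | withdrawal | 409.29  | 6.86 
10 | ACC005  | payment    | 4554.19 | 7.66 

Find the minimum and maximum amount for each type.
SELECT type, MIN(amount), MAX(amount)
FROM transactions
GROUP BY type

Result:
  payment: min=2614.54, max=4554.19
  refund: min=2341.22, max=4224.45
  withdrawal: min=409.29, max=3755.54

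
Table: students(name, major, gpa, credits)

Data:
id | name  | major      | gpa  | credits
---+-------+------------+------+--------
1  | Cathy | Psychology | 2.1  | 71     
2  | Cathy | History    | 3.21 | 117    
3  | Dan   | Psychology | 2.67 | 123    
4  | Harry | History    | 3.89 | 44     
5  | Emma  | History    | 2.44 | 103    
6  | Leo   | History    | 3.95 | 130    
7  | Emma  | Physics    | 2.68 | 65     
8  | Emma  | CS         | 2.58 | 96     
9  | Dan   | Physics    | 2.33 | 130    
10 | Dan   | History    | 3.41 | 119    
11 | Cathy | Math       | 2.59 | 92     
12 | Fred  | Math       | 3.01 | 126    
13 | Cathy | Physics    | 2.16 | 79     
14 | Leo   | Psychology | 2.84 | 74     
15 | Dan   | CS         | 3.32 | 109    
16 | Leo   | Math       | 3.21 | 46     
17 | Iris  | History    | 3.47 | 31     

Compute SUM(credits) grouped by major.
SELECT major, SUM(credits) as result
FROM students
GROUP BY major

Result:
  CS: 205
  History: 544
  Math: 264
  Physics: 274
  Psychology: 268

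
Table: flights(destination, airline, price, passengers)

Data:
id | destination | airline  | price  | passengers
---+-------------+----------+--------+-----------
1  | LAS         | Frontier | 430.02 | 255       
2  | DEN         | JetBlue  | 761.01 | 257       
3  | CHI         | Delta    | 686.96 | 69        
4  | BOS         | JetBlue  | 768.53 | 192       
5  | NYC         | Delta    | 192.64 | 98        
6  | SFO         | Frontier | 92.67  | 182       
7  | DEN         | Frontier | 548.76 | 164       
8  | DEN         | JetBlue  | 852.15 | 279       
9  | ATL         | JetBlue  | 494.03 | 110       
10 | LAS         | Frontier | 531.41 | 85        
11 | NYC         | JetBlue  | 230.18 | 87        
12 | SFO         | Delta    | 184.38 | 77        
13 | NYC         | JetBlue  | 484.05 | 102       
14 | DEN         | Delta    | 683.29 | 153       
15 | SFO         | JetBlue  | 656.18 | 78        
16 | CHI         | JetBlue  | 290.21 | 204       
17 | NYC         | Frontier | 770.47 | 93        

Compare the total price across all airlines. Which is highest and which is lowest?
SELECT airline, SUM(price)
FROM flights
GROUP BY airline
ORDER BY SUM(price)

All groups:
  Delta: 1747.27
  Frontier: 2373.33
  JetBlue: 4536.34

Highest: JetBlue (4536.34)
Lowest: Delta (1747.27)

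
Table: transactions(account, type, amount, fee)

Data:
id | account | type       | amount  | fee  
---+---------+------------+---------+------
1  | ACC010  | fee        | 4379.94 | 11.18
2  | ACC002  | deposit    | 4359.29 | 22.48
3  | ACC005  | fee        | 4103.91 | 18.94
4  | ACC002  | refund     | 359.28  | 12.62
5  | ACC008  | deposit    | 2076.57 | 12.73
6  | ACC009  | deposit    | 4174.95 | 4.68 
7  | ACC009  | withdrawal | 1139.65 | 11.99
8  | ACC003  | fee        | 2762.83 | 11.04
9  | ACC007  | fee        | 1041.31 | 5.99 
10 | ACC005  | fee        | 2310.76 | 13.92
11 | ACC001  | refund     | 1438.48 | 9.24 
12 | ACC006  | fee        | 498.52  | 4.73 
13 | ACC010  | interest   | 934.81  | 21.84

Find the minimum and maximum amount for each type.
SELECT type, MIN(amount), MAX(amount)
FROM transactions
GROUP BY type

Result:
  deposit: min=2076.57, max=4359.29
  fee: min=498.52, max=4379.94
  interest: min=934.81, max=934.81
  refund: min=359.28, max=1438.48
  withdrawal: min=1139.65, max=1139.65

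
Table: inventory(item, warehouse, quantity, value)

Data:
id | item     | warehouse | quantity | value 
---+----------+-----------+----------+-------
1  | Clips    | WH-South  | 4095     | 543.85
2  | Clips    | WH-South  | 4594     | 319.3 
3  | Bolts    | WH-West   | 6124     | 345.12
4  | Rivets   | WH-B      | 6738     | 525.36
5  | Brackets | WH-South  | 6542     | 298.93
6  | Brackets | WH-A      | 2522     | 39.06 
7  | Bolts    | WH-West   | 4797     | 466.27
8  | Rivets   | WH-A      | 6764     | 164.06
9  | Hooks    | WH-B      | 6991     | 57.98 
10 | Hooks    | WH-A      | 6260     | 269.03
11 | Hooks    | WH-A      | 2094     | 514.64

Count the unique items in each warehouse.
SELECT warehouse, COUNT(DISTINCT item)
FROM inventory
GROUP BY warehouse

Result:
  WH-A: 3 distinct
  WH-B: 2 distinct
  WH-South: 2 distinct
  WH-West: 1 distinct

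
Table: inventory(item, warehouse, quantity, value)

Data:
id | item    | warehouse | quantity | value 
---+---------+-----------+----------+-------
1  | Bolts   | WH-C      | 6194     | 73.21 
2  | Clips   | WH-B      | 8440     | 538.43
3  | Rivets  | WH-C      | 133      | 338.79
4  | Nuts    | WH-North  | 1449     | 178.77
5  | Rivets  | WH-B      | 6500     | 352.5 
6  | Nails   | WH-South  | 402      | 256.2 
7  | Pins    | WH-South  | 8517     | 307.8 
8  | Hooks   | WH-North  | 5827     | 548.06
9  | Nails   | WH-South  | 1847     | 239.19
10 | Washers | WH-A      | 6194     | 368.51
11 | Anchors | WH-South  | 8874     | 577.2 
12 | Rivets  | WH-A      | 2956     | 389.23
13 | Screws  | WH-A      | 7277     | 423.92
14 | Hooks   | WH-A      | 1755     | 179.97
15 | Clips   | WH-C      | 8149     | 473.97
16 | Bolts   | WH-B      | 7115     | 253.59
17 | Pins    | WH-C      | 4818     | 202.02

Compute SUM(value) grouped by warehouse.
SELECT warehouse, SUM(value) as result
FROM inventory
GROUP BY warehouse

Result:
  WH-A: 1361.63
  WH-B: 1144.52
  WH-C: 1087.99
  WH-North: 726.83
  WH-South: 1380.39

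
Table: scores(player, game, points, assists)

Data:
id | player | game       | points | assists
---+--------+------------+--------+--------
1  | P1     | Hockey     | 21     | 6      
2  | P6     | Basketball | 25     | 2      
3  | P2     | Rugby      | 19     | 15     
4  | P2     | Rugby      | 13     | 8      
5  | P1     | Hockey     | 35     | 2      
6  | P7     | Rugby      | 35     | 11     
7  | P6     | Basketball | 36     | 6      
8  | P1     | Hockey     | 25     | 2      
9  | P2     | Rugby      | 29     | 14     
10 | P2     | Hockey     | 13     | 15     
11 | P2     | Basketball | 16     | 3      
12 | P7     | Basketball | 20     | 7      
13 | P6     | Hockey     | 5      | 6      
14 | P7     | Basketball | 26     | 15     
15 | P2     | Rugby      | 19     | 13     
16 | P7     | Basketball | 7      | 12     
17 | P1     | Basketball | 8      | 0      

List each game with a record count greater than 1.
SELECT game, COUNT(*) as cnt
FROM scores
GROUP BY game
HAVING COUNT(*) > 1

Result:
  Basketball: 7
  Hockey: 5
  Rugby: 5

Note: HAVING filters groups after aggregation, WHERE filters rows before.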